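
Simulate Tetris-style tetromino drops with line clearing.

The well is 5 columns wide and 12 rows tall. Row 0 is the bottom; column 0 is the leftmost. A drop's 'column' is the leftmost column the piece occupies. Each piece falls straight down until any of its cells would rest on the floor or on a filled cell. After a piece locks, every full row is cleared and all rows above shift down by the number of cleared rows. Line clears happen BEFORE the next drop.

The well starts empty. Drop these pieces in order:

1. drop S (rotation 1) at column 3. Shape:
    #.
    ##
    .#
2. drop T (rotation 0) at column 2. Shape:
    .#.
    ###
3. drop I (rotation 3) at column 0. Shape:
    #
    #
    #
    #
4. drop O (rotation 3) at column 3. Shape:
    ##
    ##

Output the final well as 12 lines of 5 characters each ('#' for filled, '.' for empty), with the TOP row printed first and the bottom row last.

Answer: .....
.....
.....
.....
.....
...##
...##
...#.
#.###
#..#.
#..##
#...#

Derivation:
Drop 1: S rot1 at col 3 lands with bottom-row=0; cleared 0 line(s) (total 0); column heights now [0 0 0 3 2], max=3
Drop 2: T rot0 at col 2 lands with bottom-row=3; cleared 0 line(s) (total 0); column heights now [0 0 4 5 4], max=5
Drop 3: I rot3 at col 0 lands with bottom-row=0; cleared 0 line(s) (total 0); column heights now [4 0 4 5 4], max=5
Drop 4: O rot3 at col 3 lands with bottom-row=5; cleared 0 line(s) (total 0); column heights now [4 0 4 7 7], max=7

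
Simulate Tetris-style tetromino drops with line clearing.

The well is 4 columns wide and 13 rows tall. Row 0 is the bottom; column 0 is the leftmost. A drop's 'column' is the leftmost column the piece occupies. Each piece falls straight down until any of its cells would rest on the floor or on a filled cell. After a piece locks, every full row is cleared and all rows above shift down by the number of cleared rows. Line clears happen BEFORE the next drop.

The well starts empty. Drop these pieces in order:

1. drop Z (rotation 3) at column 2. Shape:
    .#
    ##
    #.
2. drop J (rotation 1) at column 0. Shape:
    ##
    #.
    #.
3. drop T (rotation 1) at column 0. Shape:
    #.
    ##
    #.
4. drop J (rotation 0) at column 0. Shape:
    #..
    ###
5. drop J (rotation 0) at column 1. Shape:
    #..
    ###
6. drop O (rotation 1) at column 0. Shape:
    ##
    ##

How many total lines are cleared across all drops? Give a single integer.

Answer: 1

Derivation:
Drop 1: Z rot3 at col 2 lands with bottom-row=0; cleared 0 line(s) (total 0); column heights now [0 0 2 3], max=3
Drop 2: J rot1 at col 0 lands with bottom-row=0; cleared 0 line(s) (total 0); column heights now [3 3 2 3], max=3
Drop 3: T rot1 at col 0 lands with bottom-row=3; cleared 0 line(s) (total 0); column heights now [6 5 2 3], max=6
Drop 4: J rot0 at col 0 lands with bottom-row=6; cleared 0 line(s) (total 0); column heights now [8 7 7 3], max=8
Drop 5: J rot0 at col 1 lands with bottom-row=7; cleared 1 line(s) (total 1); column heights now [7 8 7 3], max=8
Drop 6: O rot1 at col 0 lands with bottom-row=8; cleared 0 line(s) (total 1); column heights now [10 10 7 3], max=10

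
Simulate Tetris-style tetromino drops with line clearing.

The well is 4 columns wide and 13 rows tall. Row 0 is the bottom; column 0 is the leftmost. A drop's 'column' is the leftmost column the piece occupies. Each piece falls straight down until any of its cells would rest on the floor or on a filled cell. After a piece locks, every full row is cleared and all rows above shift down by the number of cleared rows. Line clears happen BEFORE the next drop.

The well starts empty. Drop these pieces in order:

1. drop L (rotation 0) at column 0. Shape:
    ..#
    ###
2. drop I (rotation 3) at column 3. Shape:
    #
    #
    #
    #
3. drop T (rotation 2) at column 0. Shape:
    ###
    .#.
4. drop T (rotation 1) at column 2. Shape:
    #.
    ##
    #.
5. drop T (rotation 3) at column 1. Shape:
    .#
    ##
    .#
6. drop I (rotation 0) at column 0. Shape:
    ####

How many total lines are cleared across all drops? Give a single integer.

Drop 1: L rot0 at col 0 lands with bottom-row=0; cleared 0 line(s) (total 0); column heights now [1 1 2 0], max=2
Drop 2: I rot3 at col 3 lands with bottom-row=0; cleared 1 line(s) (total 1); column heights now [0 0 1 3], max=3
Drop 3: T rot2 at col 0 lands with bottom-row=0; cleared 1 line(s) (total 2); column heights now [0 1 1 2], max=2
Drop 4: T rot1 at col 2 lands with bottom-row=1; cleared 0 line(s) (total 2); column heights now [0 1 4 3], max=4
Drop 5: T rot3 at col 1 lands with bottom-row=4; cleared 0 line(s) (total 2); column heights now [0 6 7 3], max=7
Drop 6: I rot0 at col 0 lands with bottom-row=7; cleared 1 line(s) (total 3); column heights now [0 6 7 3], max=7

Answer: 3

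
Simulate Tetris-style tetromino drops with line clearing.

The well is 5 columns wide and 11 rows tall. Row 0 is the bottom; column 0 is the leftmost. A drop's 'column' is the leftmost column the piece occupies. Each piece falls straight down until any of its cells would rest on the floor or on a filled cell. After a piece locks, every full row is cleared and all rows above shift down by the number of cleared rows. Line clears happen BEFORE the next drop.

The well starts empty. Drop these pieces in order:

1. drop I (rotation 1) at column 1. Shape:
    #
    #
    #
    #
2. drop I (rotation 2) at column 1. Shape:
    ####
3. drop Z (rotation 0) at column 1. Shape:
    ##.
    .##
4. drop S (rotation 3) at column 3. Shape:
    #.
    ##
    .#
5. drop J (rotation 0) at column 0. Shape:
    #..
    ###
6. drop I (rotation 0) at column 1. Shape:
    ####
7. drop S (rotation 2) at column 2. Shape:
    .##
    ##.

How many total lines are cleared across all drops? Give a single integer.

Drop 1: I rot1 at col 1 lands with bottom-row=0; cleared 0 line(s) (total 0); column heights now [0 4 0 0 0], max=4
Drop 2: I rot2 at col 1 lands with bottom-row=4; cleared 0 line(s) (total 0); column heights now [0 5 5 5 5], max=5
Drop 3: Z rot0 at col 1 lands with bottom-row=5; cleared 0 line(s) (total 0); column heights now [0 7 7 6 5], max=7
Drop 4: S rot3 at col 3 lands with bottom-row=5; cleared 0 line(s) (total 0); column heights now [0 7 7 8 7], max=8
Drop 5: J rot0 at col 0 lands with bottom-row=7; cleared 0 line(s) (total 0); column heights now [9 8 8 8 7], max=9
Drop 6: I rot0 at col 1 lands with bottom-row=8; cleared 1 line(s) (total 1); column heights now [8 8 8 8 7], max=8
Drop 7: S rot2 at col 2 lands with bottom-row=8; cleared 0 line(s) (total 1); column heights now [8 8 9 10 10], max=10

Answer: 1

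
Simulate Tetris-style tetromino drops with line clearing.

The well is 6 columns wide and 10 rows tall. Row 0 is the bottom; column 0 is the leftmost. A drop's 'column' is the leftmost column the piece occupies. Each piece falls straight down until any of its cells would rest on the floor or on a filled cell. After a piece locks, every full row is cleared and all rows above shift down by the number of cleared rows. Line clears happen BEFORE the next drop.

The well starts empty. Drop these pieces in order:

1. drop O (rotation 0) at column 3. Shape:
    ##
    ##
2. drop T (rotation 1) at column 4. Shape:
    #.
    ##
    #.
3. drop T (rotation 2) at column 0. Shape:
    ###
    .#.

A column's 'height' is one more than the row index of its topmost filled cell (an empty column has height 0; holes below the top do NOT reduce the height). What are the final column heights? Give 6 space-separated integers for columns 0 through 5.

Answer: 2 2 2 2 5 4

Derivation:
Drop 1: O rot0 at col 3 lands with bottom-row=0; cleared 0 line(s) (total 0); column heights now [0 0 0 2 2 0], max=2
Drop 2: T rot1 at col 4 lands with bottom-row=2; cleared 0 line(s) (total 0); column heights now [0 0 0 2 5 4], max=5
Drop 3: T rot2 at col 0 lands with bottom-row=0; cleared 0 line(s) (total 0); column heights now [2 2 2 2 5 4], max=5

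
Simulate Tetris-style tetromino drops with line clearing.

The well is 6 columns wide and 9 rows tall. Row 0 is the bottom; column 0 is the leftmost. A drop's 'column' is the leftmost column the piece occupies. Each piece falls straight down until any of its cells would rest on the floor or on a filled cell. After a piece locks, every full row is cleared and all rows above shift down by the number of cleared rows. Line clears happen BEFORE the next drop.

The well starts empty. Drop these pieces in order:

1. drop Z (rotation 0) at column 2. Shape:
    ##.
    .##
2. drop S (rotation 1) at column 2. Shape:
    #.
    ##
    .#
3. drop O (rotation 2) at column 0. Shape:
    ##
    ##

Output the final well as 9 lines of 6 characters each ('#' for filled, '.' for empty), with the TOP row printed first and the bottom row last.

Answer: ......
......
......
......
..#...
..##..
...#..
####..
##.##.

Derivation:
Drop 1: Z rot0 at col 2 lands with bottom-row=0; cleared 0 line(s) (total 0); column heights now [0 0 2 2 1 0], max=2
Drop 2: S rot1 at col 2 lands with bottom-row=2; cleared 0 line(s) (total 0); column heights now [0 0 5 4 1 0], max=5
Drop 3: O rot2 at col 0 lands with bottom-row=0; cleared 0 line(s) (total 0); column heights now [2 2 5 4 1 0], max=5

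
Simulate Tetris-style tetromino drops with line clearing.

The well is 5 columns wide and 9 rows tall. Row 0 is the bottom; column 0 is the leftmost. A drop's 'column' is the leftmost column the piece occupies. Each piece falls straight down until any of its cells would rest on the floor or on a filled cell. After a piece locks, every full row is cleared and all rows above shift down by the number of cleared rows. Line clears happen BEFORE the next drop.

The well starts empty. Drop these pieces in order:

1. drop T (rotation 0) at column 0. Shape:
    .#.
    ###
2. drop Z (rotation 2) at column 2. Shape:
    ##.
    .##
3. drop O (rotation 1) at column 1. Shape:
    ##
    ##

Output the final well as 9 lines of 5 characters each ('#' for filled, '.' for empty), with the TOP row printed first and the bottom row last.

Answer: .....
.....
.....
.....
.....
.....
.##..
.##..
.###.

Derivation:
Drop 1: T rot0 at col 0 lands with bottom-row=0; cleared 0 line(s) (total 0); column heights now [1 2 1 0 0], max=2
Drop 2: Z rot2 at col 2 lands with bottom-row=0; cleared 1 line(s) (total 1); column heights now [0 1 1 1 0], max=1
Drop 3: O rot1 at col 1 lands with bottom-row=1; cleared 0 line(s) (total 1); column heights now [0 3 3 1 0], max=3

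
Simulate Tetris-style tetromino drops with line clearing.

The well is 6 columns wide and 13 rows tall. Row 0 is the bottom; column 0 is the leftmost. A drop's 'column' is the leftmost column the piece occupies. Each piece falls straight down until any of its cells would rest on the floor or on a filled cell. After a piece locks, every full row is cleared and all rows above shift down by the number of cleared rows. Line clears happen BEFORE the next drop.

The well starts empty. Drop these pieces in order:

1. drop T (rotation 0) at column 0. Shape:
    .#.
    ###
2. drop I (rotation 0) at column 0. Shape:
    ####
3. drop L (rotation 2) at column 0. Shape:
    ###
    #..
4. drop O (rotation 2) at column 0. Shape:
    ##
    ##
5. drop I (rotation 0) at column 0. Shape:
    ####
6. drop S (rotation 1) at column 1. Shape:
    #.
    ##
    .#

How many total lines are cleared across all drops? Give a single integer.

Drop 1: T rot0 at col 0 lands with bottom-row=0; cleared 0 line(s) (total 0); column heights now [1 2 1 0 0 0], max=2
Drop 2: I rot0 at col 0 lands with bottom-row=2; cleared 0 line(s) (total 0); column heights now [3 3 3 3 0 0], max=3
Drop 3: L rot2 at col 0 lands with bottom-row=3; cleared 0 line(s) (total 0); column heights now [5 5 5 3 0 0], max=5
Drop 4: O rot2 at col 0 lands with bottom-row=5; cleared 0 line(s) (total 0); column heights now [7 7 5 3 0 0], max=7
Drop 5: I rot0 at col 0 lands with bottom-row=7; cleared 0 line(s) (total 0); column heights now [8 8 8 8 0 0], max=8
Drop 6: S rot1 at col 1 lands with bottom-row=8; cleared 0 line(s) (total 0); column heights now [8 11 10 8 0 0], max=11

Answer: 0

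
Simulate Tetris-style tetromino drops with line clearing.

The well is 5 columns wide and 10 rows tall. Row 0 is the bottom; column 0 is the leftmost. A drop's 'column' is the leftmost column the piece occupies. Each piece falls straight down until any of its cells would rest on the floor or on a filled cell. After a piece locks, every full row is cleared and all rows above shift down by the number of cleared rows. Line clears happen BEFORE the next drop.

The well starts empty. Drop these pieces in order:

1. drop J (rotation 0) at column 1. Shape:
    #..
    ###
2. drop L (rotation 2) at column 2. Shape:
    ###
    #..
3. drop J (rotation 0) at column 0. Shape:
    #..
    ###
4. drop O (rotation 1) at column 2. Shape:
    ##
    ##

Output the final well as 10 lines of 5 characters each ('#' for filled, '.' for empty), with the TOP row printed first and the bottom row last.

Answer: .....
.....
.....
.....
..##.
#.##.
###..
..###
.##..
.###.

Derivation:
Drop 1: J rot0 at col 1 lands with bottom-row=0; cleared 0 line(s) (total 0); column heights now [0 2 1 1 0], max=2
Drop 2: L rot2 at col 2 lands with bottom-row=1; cleared 0 line(s) (total 0); column heights now [0 2 3 3 3], max=3
Drop 3: J rot0 at col 0 lands with bottom-row=3; cleared 0 line(s) (total 0); column heights now [5 4 4 3 3], max=5
Drop 4: O rot1 at col 2 lands with bottom-row=4; cleared 0 line(s) (total 0); column heights now [5 4 6 6 3], max=6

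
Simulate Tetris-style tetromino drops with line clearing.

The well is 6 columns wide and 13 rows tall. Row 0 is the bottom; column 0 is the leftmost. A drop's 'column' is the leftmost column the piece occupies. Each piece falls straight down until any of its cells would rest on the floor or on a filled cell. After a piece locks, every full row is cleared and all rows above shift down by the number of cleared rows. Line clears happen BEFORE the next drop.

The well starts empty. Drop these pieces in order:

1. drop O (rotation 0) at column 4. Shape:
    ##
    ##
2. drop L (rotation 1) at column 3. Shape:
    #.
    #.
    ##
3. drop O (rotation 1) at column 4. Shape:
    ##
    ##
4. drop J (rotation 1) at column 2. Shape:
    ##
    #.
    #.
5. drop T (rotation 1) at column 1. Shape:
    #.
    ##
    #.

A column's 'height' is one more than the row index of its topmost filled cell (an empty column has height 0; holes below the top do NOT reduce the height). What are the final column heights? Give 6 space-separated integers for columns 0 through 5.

Drop 1: O rot0 at col 4 lands with bottom-row=0; cleared 0 line(s) (total 0); column heights now [0 0 0 0 2 2], max=2
Drop 2: L rot1 at col 3 lands with bottom-row=2; cleared 0 line(s) (total 0); column heights now [0 0 0 5 3 2], max=5
Drop 3: O rot1 at col 4 lands with bottom-row=3; cleared 0 line(s) (total 0); column heights now [0 0 0 5 5 5], max=5
Drop 4: J rot1 at col 2 lands with bottom-row=3; cleared 0 line(s) (total 0); column heights now [0 0 6 6 5 5], max=6
Drop 5: T rot1 at col 1 lands with bottom-row=5; cleared 0 line(s) (total 0); column heights now [0 8 7 6 5 5], max=8

Answer: 0 8 7 6 5 5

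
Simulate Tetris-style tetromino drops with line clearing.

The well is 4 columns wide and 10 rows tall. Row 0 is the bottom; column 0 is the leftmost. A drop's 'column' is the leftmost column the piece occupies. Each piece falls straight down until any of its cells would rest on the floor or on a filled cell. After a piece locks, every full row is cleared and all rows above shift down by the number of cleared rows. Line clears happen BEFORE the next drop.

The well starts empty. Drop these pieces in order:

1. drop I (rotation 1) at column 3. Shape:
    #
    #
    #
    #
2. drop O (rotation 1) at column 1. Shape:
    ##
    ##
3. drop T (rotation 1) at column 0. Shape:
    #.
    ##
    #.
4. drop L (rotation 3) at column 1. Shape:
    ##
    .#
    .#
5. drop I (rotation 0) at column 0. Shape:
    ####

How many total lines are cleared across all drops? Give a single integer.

Drop 1: I rot1 at col 3 lands with bottom-row=0; cleared 0 line(s) (total 0); column heights now [0 0 0 4], max=4
Drop 2: O rot1 at col 1 lands with bottom-row=0; cleared 0 line(s) (total 0); column heights now [0 2 2 4], max=4
Drop 3: T rot1 at col 0 lands with bottom-row=1; cleared 1 line(s) (total 1); column heights now [3 2 1 3], max=3
Drop 4: L rot3 at col 1 lands with bottom-row=1; cleared 1 line(s) (total 2); column heights now [2 3 3 2], max=3
Drop 5: I rot0 at col 0 lands with bottom-row=3; cleared 1 line(s) (total 3); column heights now [2 3 3 2], max=3

Answer: 3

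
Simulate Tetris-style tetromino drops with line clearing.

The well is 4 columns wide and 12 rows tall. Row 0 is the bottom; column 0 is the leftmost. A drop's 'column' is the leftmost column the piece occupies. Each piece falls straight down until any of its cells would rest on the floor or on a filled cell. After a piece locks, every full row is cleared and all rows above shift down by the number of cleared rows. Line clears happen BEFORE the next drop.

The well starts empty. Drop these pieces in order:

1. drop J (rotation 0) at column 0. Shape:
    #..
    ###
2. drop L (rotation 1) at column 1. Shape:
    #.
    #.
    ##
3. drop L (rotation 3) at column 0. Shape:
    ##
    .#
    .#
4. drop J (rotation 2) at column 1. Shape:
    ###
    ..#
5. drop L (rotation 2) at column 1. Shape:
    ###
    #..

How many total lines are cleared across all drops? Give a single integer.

Drop 1: J rot0 at col 0 lands with bottom-row=0; cleared 0 line(s) (total 0); column heights now [2 1 1 0], max=2
Drop 2: L rot1 at col 1 lands with bottom-row=1; cleared 0 line(s) (total 0); column heights now [2 4 2 0], max=4
Drop 3: L rot3 at col 0 lands with bottom-row=4; cleared 0 line(s) (total 0); column heights now [7 7 2 0], max=7
Drop 4: J rot2 at col 1 lands with bottom-row=6; cleared 0 line(s) (total 0); column heights now [7 8 8 8], max=8
Drop 5: L rot2 at col 1 lands with bottom-row=8; cleared 0 line(s) (total 0); column heights now [7 10 10 10], max=10

Answer: 0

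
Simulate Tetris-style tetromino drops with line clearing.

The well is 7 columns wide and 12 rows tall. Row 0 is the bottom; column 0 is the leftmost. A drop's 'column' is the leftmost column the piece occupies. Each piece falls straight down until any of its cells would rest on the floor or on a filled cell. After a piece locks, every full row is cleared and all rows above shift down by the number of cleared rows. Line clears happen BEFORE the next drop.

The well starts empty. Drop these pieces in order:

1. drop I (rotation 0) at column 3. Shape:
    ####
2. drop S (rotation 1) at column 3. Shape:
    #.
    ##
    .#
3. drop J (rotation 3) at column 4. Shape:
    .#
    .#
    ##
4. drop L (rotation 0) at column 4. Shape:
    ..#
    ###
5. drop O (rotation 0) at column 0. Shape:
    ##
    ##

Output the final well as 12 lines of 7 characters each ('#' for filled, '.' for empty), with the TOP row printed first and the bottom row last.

Answer: .......
.......
.......
.......
......#
....###
.....#.
.....#.
...###.
...##..
##..#..
##.####

Derivation:
Drop 1: I rot0 at col 3 lands with bottom-row=0; cleared 0 line(s) (total 0); column heights now [0 0 0 1 1 1 1], max=1
Drop 2: S rot1 at col 3 lands with bottom-row=1; cleared 0 line(s) (total 0); column heights now [0 0 0 4 3 1 1], max=4
Drop 3: J rot3 at col 4 lands with bottom-row=3; cleared 0 line(s) (total 0); column heights now [0 0 0 4 4 6 1], max=6
Drop 4: L rot0 at col 4 lands with bottom-row=6; cleared 0 line(s) (total 0); column heights now [0 0 0 4 7 7 8], max=8
Drop 5: O rot0 at col 0 lands with bottom-row=0; cleared 0 line(s) (total 0); column heights now [2 2 0 4 7 7 8], max=8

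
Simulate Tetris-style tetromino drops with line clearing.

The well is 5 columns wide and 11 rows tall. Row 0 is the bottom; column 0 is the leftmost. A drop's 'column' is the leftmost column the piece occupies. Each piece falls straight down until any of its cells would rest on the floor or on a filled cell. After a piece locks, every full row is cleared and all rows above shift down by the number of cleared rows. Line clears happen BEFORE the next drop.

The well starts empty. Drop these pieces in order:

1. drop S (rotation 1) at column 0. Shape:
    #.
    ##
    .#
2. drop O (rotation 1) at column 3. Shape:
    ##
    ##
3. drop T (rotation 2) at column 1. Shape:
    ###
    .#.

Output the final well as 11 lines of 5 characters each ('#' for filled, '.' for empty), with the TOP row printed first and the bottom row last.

Answer: .....
.....
.....
.....
.....
.....
.....
.....
.....
####.
.#.##

Derivation:
Drop 1: S rot1 at col 0 lands with bottom-row=0; cleared 0 line(s) (total 0); column heights now [3 2 0 0 0], max=3
Drop 2: O rot1 at col 3 lands with bottom-row=0; cleared 0 line(s) (total 0); column heights now [3 2 0 2 2], max=3
Drop 3: T rot2 at col 1 lands with bottom-row=1; cleared 1 line(s) (total 1); column heights now [2 2 2 2 1], max=2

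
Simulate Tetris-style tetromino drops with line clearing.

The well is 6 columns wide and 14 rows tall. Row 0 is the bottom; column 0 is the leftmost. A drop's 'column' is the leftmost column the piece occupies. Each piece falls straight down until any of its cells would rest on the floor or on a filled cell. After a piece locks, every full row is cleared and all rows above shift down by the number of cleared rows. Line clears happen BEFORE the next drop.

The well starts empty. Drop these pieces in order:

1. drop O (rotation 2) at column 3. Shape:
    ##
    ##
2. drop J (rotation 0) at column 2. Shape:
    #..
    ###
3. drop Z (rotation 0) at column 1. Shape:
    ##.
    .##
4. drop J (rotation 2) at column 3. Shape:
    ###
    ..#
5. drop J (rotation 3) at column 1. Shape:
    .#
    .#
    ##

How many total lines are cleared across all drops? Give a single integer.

Answer: 0

Derivation:
Drop 1: O rot2 at col 3 lands with bottom-row=0; cleared 0 line(s) (total 0); column heights now [0 0 0 2 2 0], max=2
Drop 2: J rot0 at col 2 lands with bottom-row=2; cleared 0 line(s) (total 0); column heights now [0 0 4 3 3 0], max=4
Drop 3: Z rot0 at col 1 lands with bottom-row=4; cleared 0 line(s) (total 0); column heights now [0 6 6 5 3 0], max=6
Drop 4: J rot2 at col 3 lands with bottom-row=4; cleared 0 line(s) (total 0); column heights now [0 6 6 6 6 6], max=6
Drop 5: J rot3 at col 1 lands with bottom-row=6; cleared 0 line(s) (total 0); column heights now [0 7 9 6 6 6], max=9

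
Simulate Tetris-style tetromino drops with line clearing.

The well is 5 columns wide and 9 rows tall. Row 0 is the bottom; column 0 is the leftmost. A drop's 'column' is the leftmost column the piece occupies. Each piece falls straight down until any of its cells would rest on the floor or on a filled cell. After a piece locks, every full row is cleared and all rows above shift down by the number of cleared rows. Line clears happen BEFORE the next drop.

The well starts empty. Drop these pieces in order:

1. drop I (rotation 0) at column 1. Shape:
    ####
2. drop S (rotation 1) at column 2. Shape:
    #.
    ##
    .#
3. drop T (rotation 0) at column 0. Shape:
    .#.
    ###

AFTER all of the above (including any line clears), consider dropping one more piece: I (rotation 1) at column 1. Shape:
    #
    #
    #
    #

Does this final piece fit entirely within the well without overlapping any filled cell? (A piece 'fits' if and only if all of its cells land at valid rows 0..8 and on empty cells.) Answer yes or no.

Answer: no

Derivation:
Drop 1: I rot0 at col 1 lands with bottom-row=0; cleared 0 line(s) (total 0); column heights now [0 1 1 1 1], max=1
Drop 2: S rot1 at col 2 lands with bottom-row=1; cleared 0 line(s) (total 0); column heights now [0 1 4 3 1], max=4
Drop 3: T rot0 at col 0 lands with bottom-row=4; cleared 0 line(s) (total 0); column heights now [5 6 5 3 1], max=6
Test piece I rot1 at col 1 (width 1): heights before test = [5 6 5 3 1]; fits = False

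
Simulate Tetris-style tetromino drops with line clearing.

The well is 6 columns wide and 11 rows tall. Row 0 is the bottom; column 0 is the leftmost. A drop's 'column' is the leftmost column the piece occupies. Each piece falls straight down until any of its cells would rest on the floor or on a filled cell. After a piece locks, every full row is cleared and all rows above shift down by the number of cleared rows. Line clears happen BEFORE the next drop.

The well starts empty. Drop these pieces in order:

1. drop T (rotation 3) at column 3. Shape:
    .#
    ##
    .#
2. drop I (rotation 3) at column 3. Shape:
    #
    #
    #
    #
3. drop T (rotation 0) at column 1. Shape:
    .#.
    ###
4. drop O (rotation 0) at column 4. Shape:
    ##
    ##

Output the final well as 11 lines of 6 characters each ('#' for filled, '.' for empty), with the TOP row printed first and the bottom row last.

Answer: ......
......
......
..#...
.###..
...#..
...###
...###
...##.
...##.
....#.

Derivation:
Drop 1: T rot3 at col 3 lands with bottom-row=0; cleared 0 line(s) (total 0); column heights now [0 0 0 2 3 0], max=3
Drop 2: I rot3 at col 3 lands with bottom-row=2; cleared 0 line(s) (total 0); column heights now [0 0 0 6 3 0], max=6
Drop 3: T rot0 at col 1 lands with bottom-row=6; cleared 0 line(s) (total 0); column heights now [0 7 8 7 3 0], max=8
Drop 4: O rot0 at col 4 lands with bottom-row=3; cleared 0 line(s) (total 0); column heights now [0 7 8 7 5 5], max=8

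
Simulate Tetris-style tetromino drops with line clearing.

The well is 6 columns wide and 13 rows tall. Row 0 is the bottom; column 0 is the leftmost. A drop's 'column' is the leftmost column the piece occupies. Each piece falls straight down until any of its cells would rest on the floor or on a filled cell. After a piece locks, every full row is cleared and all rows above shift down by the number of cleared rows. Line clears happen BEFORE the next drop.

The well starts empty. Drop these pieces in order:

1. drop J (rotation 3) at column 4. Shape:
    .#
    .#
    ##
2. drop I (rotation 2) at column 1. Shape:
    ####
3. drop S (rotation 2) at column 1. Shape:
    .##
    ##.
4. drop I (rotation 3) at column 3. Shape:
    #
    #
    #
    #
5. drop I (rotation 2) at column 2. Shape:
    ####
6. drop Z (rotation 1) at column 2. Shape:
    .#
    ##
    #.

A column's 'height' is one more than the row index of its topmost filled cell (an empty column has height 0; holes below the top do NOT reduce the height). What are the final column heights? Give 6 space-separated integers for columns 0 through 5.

Answer: 0 3 11 12 9 9

Derivation:
Drop 1: J rot3 at col 4 lands with bottom-row=0; cleared 0 line(s) (total 0); column heights now [0 0 0 0 1 3], max=3
Drop 2: I rot2 at col 1 lands with bottom-row=1; cleared 0 line(s) (total 0); column heights now [0 2 2 2 2 3], max=3
Drop 3: S rot2 at col 1 lands with bottom-row=2; cleared 0 line(s) (total 0); column heights now [0 3 4 4 2 3], max=4
Drop 4: I rot3 at col 3 lands with bottom-row=4; cleared 0 line(s) (total 0); column heights now [0 3 4 8 2 3], max=8
Drop 5: I rot2 at col 2 lands with bottom-row=8; cleared 0 line(s) (total 0); column heights now [0 3 9 9 9 9], max=9
Drop 6: Z rot1 at col 2 lands with bottom-row=9; cleared 0 line(s) (total 0); column heights now [0 3 11 12 9 9], max=12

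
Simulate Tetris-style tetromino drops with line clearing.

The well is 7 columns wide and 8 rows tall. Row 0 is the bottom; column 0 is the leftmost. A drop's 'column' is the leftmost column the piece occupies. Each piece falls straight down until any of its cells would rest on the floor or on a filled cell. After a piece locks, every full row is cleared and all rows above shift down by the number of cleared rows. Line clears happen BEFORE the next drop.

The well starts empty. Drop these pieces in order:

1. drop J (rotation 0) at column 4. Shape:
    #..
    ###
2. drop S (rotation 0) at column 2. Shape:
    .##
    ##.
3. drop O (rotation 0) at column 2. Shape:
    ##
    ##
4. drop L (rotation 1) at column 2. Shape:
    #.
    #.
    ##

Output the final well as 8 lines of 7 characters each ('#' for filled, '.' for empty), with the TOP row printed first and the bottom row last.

Answer: ..#....
..#....
..##...
..##...
..##...
...##..
..###..
....###

Derivation:
Drop 1: J rot0 at col 4 lands with bottom-row=0; cleared 0 line(s) (total 0); column heights now [0 0 0 0 2 1 1], max=2
Drop 2: S rot0 at col 2 lands with bottom-row=1; cleared 0 line(s) (total 0); column heights now [0 0 2 3 3 1 1], max=3
Drop 3: O rot0 at col 2 lands with bottom-row=3; cleared 0 line(s) (total 0); column heights now [0 0 5 5 3 1 1], max=5
Drop 4: L rot1 at col 2 lands with bottom-row=5; cleared 0 line(s) (total 0); column heights now [0 0 8 6 3 1 1], max=8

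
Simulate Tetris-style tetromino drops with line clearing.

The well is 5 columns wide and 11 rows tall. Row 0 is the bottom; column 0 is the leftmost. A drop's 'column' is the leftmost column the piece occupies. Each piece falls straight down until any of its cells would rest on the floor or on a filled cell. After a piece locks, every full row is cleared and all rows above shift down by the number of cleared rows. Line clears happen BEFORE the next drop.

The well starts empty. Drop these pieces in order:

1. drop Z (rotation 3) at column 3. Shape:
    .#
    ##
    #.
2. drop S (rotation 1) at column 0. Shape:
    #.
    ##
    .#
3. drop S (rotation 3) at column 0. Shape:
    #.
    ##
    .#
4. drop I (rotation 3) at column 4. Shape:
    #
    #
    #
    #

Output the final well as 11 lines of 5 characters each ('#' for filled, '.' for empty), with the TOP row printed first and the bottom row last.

Drop 1: Z rot3 at col 3 lands with bottom-row=0; cleared 0 line(s) (total 0); column heights now [0 0 0 2 3], max=3
Drop 2: S rot1 at col 0 lands with bottom-row=0; cleared 0 line(s) (total 0); column heights now [3 2 0 2 3], max=3
Drop 3: S rot3 at col 0 lands with bottom-row=2; cleared 0 line(s) (total 0); column heights now [5 4 0 2 3], max=5
Drop 4: I rot3 at col 4 lands with bottom-row=3; cleared 0 line(s) (total 0); column heights now [5 4 0 2 7], max=7

Answer: .....
.....
.....
.....
....#
....#
#...#
##..#
##..#
##.##
.#.#.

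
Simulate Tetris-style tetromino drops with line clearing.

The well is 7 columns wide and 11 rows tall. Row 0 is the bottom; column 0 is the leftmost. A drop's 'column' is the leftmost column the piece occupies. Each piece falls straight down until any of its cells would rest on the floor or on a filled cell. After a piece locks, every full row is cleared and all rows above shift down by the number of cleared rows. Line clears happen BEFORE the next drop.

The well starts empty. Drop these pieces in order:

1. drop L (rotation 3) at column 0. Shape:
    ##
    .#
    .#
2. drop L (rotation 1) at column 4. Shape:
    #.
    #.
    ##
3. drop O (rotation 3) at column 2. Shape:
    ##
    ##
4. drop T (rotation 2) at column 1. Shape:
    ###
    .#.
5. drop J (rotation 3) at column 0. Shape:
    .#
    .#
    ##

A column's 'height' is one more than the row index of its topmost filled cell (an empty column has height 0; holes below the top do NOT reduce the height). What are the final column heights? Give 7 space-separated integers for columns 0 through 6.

Drop 1: L rot3 at col 0 lands with bottom-row=0; cleared 0 line(s) (total 0); column heights now [3 3 0 0 0 0 0], max=3
Drop 2: L rot1 at col 4 lands with bottom-row=0; cleared 0 line(s) (total 0); column heights now [3 3 0 0 3 1 0], max=3
Drop 3: O rot3 at col 2 lands with bottom-row=0; cleared 0 line(s) (total 0); column heights now [3 3 2 2 3 1 0], max=3
Drop 4: T rot2 at col 1 lands with bottom-row=2; cleared 0 line(s) (total 0); column heights now [3 4 4 4 3 1 0], max=4
Drop 5: J rot3 at col 0 lands with bottom-row=4; cleared 0 line(s) (total 0); column heights now [5 7 4 4 3 1 0], max=7

Answer: 5 7 4 4 3 1 0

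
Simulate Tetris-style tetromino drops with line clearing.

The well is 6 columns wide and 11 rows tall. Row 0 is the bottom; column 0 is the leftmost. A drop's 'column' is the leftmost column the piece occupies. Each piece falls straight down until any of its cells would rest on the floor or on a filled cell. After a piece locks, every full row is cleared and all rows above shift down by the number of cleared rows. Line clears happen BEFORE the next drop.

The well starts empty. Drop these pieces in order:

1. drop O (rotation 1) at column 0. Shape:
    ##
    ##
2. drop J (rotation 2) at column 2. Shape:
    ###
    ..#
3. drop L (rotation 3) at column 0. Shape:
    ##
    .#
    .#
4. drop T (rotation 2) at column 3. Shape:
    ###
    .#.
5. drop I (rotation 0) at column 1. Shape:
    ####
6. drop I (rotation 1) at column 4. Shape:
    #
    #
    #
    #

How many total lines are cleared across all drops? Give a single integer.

Answer: 0

Derivation:
Drop 1: O rot1 at col 0 lands with bottom-row=0; cleared 0 line(s) (total 0); column heights now [2 2 0 0 0 0], max=2
Drop 2: J rot2 at col 2 lands with bottom-row=0; cleared 0 line(s) (total 0); column heights now [2 2 2 2 2 0], max=2
Drop 3: L rot3 at col 0 lands with bottom-row=2; cleared 0 line(s) (total 0); column heights now [5 5 2 2 2 0], max=5
Drop 4: T rot2 at col 3 lands with bottom-row=2; cleared 0 line(s) (total 0); column heights now [5 5 2 4 4 4], max=5
Drop 5: I rot0 at col 1 lands with bottom-row=5; cleared 0 line(s) (total 0); column heights now [5 6 6 6 6 4], max=6
Drop 6: I rot1 at col 4 lands with bottom-row=6; cleared 0 line(s) (total 0); column heights now [5 6 6 6 10 4], max=10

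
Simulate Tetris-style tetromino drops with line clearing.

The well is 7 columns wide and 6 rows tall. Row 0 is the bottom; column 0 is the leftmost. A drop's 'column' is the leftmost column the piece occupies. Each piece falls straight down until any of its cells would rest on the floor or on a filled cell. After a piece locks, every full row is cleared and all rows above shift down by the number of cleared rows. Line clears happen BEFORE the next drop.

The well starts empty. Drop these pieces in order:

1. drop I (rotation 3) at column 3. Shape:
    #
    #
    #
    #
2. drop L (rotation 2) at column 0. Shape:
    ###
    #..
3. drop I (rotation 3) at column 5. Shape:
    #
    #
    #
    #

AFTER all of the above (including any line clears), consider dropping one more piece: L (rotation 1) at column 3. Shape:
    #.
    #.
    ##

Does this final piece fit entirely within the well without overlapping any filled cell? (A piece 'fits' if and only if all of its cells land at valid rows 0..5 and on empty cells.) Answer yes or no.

Answer: no

Derivation:
Drop 1: I rot3 at col 3 lands with bottom-row=0; cleared 0 line(s) (total 0); column heights now [0 0 0 4 0 0 0], max=4
Drop 2: L rot2 at col 0 lands with bottom-row=0; cleared 0 line(s) (total 0); column heights now [2 2 2 4 0 0 0], max=4
Drop 3: I rot3 at col 5 lands with bottom-row=0; cleared 0 line(s) (total 0); column heights now [2 2 2 4 0 4 0], max=4
Test piece L rot1 at col 3 (width 2): heights before test = [2 2 2 4 0 4 0]; fits = False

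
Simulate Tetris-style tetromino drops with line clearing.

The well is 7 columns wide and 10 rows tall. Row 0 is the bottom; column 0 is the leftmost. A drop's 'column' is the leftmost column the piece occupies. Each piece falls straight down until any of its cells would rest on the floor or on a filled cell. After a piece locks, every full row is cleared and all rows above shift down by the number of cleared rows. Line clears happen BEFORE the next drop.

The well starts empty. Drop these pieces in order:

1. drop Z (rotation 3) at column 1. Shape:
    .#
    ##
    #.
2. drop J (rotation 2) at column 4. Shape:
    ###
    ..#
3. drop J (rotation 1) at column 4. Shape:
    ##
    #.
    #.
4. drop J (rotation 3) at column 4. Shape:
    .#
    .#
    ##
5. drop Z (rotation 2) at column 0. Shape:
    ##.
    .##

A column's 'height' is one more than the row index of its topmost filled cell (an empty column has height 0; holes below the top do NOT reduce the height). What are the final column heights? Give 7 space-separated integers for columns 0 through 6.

Drop 1: Z rot3 at col 1 lands with bottom-row=0; cleared 0 line(s) (total 0); column heights now [0 2 3 0 0 0 0], max=3
Drop 2: J rot2 at col 4 lands with bottom-row=0; cleared 0 line(s) (total 0); column heights now [0 2 3 0 2 2 2], max=3
Drop 3: J rot1 at col 4 lands with bottom-row=2; cleared 0 line(s) (total 0); column heights now [0 2 3 0 5 5 2], max=5
Drop 4: J rot3 at col 4 lands with bottom-row=5; cleared 0 line(s) (total 0); column heights now [0 2 3 0 6 8 2], max=8
Drop 5: Z rot2 at col 0 lands with bottom-row=3; cleared 0 line(s) (total 0); column heights now [5 5 4 0 6 8 2], max=8

Answer: 5 5 4 0 6 8 2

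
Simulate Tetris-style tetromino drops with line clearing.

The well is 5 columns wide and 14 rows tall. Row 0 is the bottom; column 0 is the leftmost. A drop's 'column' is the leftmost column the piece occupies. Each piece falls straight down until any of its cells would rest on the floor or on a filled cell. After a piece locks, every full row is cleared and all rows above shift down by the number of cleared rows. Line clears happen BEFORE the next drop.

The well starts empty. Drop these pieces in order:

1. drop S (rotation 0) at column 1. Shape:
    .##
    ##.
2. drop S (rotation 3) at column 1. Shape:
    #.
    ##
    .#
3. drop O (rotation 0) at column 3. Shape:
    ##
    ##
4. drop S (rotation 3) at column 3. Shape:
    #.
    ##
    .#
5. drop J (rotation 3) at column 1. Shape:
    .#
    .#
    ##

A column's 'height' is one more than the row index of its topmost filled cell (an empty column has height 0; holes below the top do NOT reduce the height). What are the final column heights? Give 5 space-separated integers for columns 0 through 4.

Answer: 0 6 8 7 6

Derivation:
Drop 1: S rot0 at col 1 lands with bottom-row=0; cleared 0 line(s) (total 0); column heights now [0 1 2 2 0], max=2
Drop 2: S rot3 at col 1 lands with bottom-row=2; cleared 0 line(s) (total 0); column heights now [0 5 4 2 0], max=5
Drop 3: O rot0 at col 3 lands with bottom-row=2; cleared 0 line(s) (total 0); column heights now [0 5 4 4 4], max=5
Drop 4: S rot3 at col 3 lands with bottom-row=4; cleared 0 line(s) (total 0); column heights now [0 5 4 7 6], max=7
Drop 5: J rot3 at col 1 lands with bottom-row=5; cleared 0 line(s) (total 0); column heights now [0 6 8 7 6], max=8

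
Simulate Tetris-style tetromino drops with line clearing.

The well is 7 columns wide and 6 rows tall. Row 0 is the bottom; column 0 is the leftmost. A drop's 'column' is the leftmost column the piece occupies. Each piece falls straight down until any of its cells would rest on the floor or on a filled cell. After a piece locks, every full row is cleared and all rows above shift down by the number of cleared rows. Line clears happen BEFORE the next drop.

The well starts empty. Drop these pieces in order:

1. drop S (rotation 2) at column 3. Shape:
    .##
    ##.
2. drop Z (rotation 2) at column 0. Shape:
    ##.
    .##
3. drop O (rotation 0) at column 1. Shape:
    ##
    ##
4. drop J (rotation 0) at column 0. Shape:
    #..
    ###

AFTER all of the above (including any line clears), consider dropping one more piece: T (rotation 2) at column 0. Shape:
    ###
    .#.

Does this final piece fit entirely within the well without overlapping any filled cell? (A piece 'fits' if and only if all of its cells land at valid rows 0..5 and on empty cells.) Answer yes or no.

Answer: no

Derivation:
Drop 1: S rot2 at col 3 lands with bottom-row=0; cleared 0 line(s) (total 0); column heights now [0 0 0 1 2 2 0], max=2
Drop 2: Z rot2 at col 0 lands with bottom-row=0; cleared 0 line(s) (total 0); column heights now [2 2 1 1 2 2 0], max=2
Drop 3: O rot0 at col 1 lands with bottom-row=2; cleared 0 line(s) (total 0); column heights now [2 4 4 1 2 2 0], max=4
Drop 4: J rot0 at col 0 lands with bottom-row=4; cleared 0 line(s) (total 0); column heights now [6 5 5 1 2 2 0], max=6
Test piece T rot2 at col 0 (width 3): heights before test = [6 5 5 1 2 2 0]; fits = False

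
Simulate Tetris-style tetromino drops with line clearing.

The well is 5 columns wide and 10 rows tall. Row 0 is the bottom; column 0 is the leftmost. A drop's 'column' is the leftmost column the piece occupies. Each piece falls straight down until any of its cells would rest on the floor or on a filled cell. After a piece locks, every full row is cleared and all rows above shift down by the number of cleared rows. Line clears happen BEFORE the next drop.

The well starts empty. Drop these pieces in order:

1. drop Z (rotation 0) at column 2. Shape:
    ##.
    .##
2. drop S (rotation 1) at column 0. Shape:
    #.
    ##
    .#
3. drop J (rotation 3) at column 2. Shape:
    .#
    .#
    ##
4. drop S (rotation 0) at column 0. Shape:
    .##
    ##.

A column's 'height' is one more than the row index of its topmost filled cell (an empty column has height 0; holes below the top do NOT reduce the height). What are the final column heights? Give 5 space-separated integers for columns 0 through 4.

Drop 1: Z rot0 at col 2 lands with bottom-row=0; cleared 0 line(s) (total 0); column heights now [0 0 2 2 1], max=2
Drop 2: S rot1 at col 0 lands with bottom-row=0; cleared 0 line(s) (total 0); column heights now [3 2 2 2 1], max=3
Drop 3: J rot3 at col 2 lands with bottom-row=2; cleared 0 line(s) (total 0); column heights now [3 2 3 5 1], max=5
Drop 4: S rot0 at col 0 lands with bottom-row=3; cleared 0 line(s) (total 0); column heights now [4 5 5 5 1], max=5

Answer: 4 5 5 5 1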